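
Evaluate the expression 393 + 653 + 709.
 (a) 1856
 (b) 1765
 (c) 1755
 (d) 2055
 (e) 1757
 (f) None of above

First: 393 + 653 = 1046
Then: 1046 + 709 = 1755
c) 1755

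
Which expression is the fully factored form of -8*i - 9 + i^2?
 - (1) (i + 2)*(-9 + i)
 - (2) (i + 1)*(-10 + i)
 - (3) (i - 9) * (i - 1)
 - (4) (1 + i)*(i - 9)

We need to factor -8*i - 9 + i^2.
The factored form is (1 + i)*(i - 9).
4) (1 + i)*(i - 9)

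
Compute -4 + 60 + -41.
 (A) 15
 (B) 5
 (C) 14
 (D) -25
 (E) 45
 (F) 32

First: -4 + 60 = 56
Then: 56 + -41 = 15
A) 15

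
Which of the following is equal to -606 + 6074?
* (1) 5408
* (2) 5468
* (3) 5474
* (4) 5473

-606 + 6074 = 5468
2) 5468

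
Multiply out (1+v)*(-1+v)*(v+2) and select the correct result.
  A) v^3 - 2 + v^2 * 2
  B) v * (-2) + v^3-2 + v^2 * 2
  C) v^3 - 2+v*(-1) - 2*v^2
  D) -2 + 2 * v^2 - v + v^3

Expanding (1+v)*(-1+v)*(v+2):
= -2 + 2 * v^2 - v + v^3
D) -2 + 2 * v^2 - v + v^3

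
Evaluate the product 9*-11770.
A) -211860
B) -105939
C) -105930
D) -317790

9 * -11770 = -105930
C) -105930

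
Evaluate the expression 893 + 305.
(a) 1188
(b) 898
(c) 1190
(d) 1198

893 + 305 = 1198
d) 1198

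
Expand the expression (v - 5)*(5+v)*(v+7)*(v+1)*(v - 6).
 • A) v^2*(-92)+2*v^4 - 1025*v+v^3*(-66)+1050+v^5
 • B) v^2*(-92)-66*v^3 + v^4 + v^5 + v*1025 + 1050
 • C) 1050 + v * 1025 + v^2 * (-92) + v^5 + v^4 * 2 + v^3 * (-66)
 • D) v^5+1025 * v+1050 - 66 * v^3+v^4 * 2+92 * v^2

Expanding (v - 5)*(5+v)*(v+7)*(v+1)*(v - 6):
= 1050 + v * 1025 + v^2 * (-92) + v^5 + v^4 * 2 + v^3 * (-66)
C) 1050 + v * 1025 + v^2 * (-92) + v^5 + v^4 * 2 + v^3 * (-66)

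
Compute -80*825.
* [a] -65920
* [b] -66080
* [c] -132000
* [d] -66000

-80 * 825 = -66000
d) -66000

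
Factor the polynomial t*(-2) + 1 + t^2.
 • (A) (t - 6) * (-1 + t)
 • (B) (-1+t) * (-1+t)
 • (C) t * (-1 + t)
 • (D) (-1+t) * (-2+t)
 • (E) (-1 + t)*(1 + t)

We need to factor t*(-2) + 1 + t^2.
The factored form is (-1+t) * (-1+t).
B) (-1+t) * (-1+t)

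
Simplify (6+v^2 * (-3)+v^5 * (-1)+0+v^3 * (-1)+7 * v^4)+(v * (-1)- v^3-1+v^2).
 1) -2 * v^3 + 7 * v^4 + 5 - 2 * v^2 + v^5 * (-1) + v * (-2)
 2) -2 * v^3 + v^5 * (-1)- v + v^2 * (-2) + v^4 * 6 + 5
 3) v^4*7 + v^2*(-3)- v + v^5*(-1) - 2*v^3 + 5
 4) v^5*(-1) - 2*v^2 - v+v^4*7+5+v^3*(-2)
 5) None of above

Adding the polynomials and combining like terms:
(6 + v^2*(-3) + v^5*(-1) + 0 + v^3*(-1) + 7*v^4) + (v*(-1) - v^3 - 1 + v^2)
= v^5*(-1) - 2*v^2 - v+v^4*7+5+v^3*(-2)
4) v^5*(-1) - 2*v^2 - v+v^4*7+5+v^3*(-2)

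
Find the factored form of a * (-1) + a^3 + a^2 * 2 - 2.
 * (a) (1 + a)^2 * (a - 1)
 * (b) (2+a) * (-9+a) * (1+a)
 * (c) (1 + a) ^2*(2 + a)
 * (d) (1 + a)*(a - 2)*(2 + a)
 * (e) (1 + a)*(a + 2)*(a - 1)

We need to factor a * (-1) + a^3 + a^2 * 2 - 2.
The factored form is (1 + a)*(a + 2)*(a - 1).
e) (1 + a)*(a + 2)*(a - 1)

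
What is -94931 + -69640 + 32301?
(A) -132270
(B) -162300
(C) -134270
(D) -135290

First: -94931 + -69640 = -164571
Then: -164571 + 32301 = -132270
A) -132270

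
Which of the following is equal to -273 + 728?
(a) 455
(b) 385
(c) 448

-273 + 728 = 455
a) 455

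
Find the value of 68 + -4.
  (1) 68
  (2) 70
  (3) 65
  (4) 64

68 + -4 = 64
4) 64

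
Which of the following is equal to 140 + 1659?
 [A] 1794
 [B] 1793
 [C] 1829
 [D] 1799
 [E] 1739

140 + 1659 = 1799
D) 1799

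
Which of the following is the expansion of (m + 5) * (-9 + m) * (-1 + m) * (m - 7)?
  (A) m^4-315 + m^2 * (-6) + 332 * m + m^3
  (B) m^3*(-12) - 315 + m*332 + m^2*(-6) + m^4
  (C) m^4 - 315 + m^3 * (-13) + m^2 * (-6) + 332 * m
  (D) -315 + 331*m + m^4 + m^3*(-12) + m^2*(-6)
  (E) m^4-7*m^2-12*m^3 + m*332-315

Expanding (m + 5) * (-9 + m) * (-1 + m) * (m - 7):
= m^3*(-12) - 315 + m*332 + m^2*(-6) + m^4
B) m^3*(-12) - 315 + m*332 + m^2*(-6) + m^4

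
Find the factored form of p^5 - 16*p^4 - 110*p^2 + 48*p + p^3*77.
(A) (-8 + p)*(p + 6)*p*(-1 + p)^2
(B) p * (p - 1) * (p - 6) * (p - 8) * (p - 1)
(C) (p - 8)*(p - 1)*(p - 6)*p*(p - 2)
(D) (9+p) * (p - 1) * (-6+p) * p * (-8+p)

We need to factor p^5 - 16*p^4 - 110*p^2 + 48*p + p^3*77.
The factored form is p * (p - 1) * (p - 6) * (p - 8) * (p - 1).
B) p * (p - 1) * (p - 6) * (p - 8) * (p - 1)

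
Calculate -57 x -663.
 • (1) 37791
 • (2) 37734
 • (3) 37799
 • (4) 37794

-57 * -663 = 37791
1) 37791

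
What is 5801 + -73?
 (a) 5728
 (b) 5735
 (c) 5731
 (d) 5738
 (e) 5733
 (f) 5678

5801 + -73 = 5728
a) 5728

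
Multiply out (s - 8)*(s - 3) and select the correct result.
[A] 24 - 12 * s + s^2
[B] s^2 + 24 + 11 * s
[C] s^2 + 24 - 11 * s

Expanding (s - 8)*(s - 3):
= s^2 + 24 - 11 * s
C) s^2 + 24 - 11 * s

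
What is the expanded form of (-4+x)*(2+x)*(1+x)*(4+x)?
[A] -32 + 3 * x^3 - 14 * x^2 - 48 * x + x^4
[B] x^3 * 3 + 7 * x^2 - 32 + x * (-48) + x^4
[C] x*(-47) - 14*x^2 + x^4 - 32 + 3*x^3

Expanding (-4+x)*(2+x)*(1+x)*(4+x):
= -32 + 3 * x^3 - 14 * x^2 - 48 * x + x^4
A) -32 + 3 * x^3 - 14 * x^2 - 48 * x + x^4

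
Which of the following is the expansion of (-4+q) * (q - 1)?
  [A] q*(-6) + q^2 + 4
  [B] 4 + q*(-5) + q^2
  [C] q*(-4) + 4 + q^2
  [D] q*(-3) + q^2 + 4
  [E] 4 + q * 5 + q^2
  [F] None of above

Expanding (-4+q) * (q - 1):
= 4 + q*(-5) + q^2
B) 4 + q*(-5) + q^2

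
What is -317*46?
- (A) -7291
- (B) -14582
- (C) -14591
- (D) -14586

-317 * 46 = -14582
B) -14582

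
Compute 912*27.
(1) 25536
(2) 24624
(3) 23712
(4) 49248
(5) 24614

912 * 27 = 24624
2) 24624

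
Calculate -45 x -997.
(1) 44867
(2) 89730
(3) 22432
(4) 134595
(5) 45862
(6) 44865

-45 * -997 = 44865
6) 44865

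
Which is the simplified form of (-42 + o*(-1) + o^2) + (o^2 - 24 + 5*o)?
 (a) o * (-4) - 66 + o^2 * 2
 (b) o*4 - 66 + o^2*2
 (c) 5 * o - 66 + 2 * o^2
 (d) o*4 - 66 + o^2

Adding the polynomials and combining like terms:
(-42 + o*(-1) + o^2) + (o^2 - 24 + 5*o)
= o*4 - 66 + o^2*2
b) o*4 - 66 + o^2*2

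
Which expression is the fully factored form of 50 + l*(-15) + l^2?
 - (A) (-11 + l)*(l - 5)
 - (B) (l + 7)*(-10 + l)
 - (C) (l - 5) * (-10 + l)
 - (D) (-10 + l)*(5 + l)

We need to factor 50 + l*(-15) + l^2.
The factored form is (l - 5) * (-10 + l).
C) (l - 5) * (-10 + l)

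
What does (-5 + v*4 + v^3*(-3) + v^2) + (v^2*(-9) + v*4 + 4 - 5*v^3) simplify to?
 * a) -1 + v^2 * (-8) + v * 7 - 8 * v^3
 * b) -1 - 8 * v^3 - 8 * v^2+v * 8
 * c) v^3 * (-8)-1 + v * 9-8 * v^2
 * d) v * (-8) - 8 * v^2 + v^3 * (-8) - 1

Adding the polynomials and combining like terms:
(-5 + v*4 + v^3*(-3) + v^2) + (v^2*(-9) + v*4 + 4 - 5*v^3)
= -1 - 8 * v^3 - 8 * v^2+v * 8
b) -1 - 8 * v^3 - 8 * v^2+v * 8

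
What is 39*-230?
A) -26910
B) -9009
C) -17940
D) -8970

39 * -230 = -8970
D) -8970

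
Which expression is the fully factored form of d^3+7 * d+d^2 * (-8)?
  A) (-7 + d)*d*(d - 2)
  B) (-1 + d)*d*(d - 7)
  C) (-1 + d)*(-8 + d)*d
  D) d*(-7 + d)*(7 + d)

We need to factor d^3+7 * d+d^2 * (-8).
The factored form is (-1 + d)*d*(d - 7).
B) (-1 + d)*d*(d - 7)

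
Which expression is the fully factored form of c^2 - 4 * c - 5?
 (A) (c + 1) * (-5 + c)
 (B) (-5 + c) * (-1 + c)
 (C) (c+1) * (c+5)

We need to factor c^2 - 4 * c - 5.
The factored form is (c + 1) * (-5 + c).
A) (c + 1) * (-5 + c)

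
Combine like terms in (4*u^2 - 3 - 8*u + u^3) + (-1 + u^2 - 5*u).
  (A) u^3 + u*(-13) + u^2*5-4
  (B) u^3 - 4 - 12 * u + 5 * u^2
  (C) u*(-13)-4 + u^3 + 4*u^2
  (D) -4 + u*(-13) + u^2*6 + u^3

Adding the polynomials and combining like terms:
(4*u^2 - 3 - 8*u + u^3) + (-1 + u^2 - 5*u)
= u^3 + u*(-13) + u^2*5-4
A) u^3 + u*(-13) + u^2*5-4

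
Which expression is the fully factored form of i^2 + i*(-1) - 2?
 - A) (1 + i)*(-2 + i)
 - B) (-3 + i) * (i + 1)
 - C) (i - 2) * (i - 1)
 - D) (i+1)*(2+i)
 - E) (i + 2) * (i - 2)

We need to factor i^2 + i*(-1) - 2.
The factored form is (1 + i)*(-2 + i).
A) (1 + i)*(-2 + i)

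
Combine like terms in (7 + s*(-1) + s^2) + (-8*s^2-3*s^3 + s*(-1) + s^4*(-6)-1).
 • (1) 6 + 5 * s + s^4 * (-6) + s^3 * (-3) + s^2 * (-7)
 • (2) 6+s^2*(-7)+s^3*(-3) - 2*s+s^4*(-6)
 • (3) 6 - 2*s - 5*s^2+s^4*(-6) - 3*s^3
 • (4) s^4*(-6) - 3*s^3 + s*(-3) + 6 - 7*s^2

Adding the polynomials and combining like terms:
(7 + s*(-1) + s^2) + (-8*s^2 - 3*s^3 + s*(-1) + s^4*(-6) - 1)
= 6+s^2*(-7)+s^3*(-3) - 2*s+s^4*(-6)
2) 6+s^2*(-7)+s^3*(-3) - 2*s+s^4*(-6)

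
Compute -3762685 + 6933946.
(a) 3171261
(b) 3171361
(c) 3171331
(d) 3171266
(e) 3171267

-3762685 + 6933946 = 3171261
a) 3171261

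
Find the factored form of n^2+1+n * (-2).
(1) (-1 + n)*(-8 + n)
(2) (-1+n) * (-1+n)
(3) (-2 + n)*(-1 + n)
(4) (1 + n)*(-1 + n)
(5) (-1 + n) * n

We need to factor n^2+1+n * (-2).
The factored form is (-1+n) * (-1+n).
2) (-1+n) * (-1+n)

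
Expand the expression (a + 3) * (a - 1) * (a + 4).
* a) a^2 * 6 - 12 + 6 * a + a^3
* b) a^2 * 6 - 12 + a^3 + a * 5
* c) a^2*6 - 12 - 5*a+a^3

Expanding (a + 3) * (a - 1) * (a + 4):
= a^2 * 6 - 12 + a^3 + a * 5
b) a^2 * 6 - 12 + a^3 + a * 5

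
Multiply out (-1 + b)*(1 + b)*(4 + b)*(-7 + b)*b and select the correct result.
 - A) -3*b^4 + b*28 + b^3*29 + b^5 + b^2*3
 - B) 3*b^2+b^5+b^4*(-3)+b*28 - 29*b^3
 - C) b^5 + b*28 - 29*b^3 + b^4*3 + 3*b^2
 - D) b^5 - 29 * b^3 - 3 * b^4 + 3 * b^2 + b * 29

Expanding (-1 + b)*(1 + b)*(4 + b)*(-7 + b)*b:
= 3*b^2+b^5+b^4*(-3)+b*28 - 29*b^3
B) 3*b^2+b^5+b^4*(-3)+b*28 - 29*b^3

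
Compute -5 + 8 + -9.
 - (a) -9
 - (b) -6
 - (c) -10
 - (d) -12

First: -5 + 8 = 3
Then: 3 + -9 = -6
b) -6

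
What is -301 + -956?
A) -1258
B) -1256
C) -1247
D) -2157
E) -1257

-301 + -956 = -1257
E) -1257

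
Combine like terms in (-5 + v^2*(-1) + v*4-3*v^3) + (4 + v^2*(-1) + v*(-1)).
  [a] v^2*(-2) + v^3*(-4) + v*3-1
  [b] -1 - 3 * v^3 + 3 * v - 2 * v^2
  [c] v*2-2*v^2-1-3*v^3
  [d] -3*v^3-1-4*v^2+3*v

Adding the polynomials and combining like terms:
(-5 + v^2*(-1) + v*4 - 3*v^3) + (4 + v^2*(-1) + v*(-1))
= -1 - 3 * v^3 + 3 * v - 2 * v^2
b) -1 - 3 * v^3 + 3 * v - 2 * v^2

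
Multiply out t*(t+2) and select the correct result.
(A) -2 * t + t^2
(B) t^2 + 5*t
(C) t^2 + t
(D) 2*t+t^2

Expanding t*(t+2):
= 2*t+t^2
D) 2*t+t^2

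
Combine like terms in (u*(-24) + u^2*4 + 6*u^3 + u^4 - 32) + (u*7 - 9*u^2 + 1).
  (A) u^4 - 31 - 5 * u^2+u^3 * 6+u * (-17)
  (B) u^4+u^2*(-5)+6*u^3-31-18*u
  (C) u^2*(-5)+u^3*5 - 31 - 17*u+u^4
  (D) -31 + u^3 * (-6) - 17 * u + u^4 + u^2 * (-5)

Adding the polynomials and combining like terms:
(u*(-24) + u^2*4 + 6*u^3 + u^4 - 32) + (u*7 - 9*u^2 + 1)
= u^4 - 31 - 5 * u^2+u^3 * 6+u * (-17)
A) u^4 - 31 - 5 * u^2+u^3 * 6+u * (-17)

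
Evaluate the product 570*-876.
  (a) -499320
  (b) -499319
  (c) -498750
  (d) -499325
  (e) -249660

570 * -876 = -499320
a) -499320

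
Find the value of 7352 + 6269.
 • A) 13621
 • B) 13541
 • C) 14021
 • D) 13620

7352 + 6269 = 13621
A) 13621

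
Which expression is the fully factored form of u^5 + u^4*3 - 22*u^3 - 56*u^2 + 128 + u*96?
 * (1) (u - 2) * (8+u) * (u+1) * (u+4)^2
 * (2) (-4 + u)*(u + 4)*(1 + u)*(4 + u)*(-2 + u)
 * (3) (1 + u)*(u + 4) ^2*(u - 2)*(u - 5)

We need to factor u^5 + u^4*3 - 22*u^3 - 56*u^2 + 128 + u*96.
The factored form is (-4 + u)*(u + 4)*(1 + u)*(4 + u)*(-2 + u).
2) (-4 + u)*(u + 4)*(1 + u)*(4 + u)*(-2 + u)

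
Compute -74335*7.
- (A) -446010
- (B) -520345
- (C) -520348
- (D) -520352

-74335 * 7 = -520345
B) -520345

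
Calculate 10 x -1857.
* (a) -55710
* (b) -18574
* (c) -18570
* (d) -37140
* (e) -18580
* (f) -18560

10 * -1857 = -18570
c) -18570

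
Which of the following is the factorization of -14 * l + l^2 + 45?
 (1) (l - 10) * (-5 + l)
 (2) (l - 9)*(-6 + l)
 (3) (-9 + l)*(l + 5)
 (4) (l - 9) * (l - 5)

We need to factor -14 * l + l^2 + 45.
The factored form is (l - 9) * (l - 5).
4) (l - 9) * (l - 5)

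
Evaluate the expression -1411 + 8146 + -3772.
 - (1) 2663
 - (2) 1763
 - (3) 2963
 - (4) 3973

First: -1411 + 8146 = 6735
Then: 6735 + -3772 = 2963
3) 2963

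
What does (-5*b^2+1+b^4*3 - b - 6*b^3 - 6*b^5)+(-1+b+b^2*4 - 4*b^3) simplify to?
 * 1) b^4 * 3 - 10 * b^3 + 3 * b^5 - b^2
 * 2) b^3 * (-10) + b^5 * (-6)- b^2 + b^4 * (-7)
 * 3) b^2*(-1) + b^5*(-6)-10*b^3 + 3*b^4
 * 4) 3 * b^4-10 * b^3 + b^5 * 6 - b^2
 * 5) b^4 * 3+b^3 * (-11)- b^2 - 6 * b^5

Adding the polynomials and combining like terms:
(-5*b^2 + 1 + b^4*3 - b - 6*b^3 - 6*b^5) + (-1 + b + b^2*4 - 4*b^3)
= b^2*(-1) + b^5*(-6)-10*b^3 + 3*b^4
3) b^2*(-1) + b^5*(-6)-10*b^3 + 3*b^4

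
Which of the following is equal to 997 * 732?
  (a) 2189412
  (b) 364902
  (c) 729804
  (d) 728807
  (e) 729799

997 * 732 = 729804
c) 729804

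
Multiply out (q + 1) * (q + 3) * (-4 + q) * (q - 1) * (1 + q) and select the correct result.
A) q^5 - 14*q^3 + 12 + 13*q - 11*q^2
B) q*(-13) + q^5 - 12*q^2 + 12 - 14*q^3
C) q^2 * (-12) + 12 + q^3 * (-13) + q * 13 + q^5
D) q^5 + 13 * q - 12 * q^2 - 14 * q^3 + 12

Expanding (q + 1) * (q + 3) * (-4 + q) * (q - 1) * (1 + q):
= q^5 + 13 * q - 12 * q^2 - 14 * q^3 + 12
D) q^5 + 13 * q - 12 * q^2 - 14 * q^3 + 12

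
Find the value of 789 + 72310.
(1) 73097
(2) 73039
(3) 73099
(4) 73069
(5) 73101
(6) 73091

789 + 72310 = 73099
3) 73099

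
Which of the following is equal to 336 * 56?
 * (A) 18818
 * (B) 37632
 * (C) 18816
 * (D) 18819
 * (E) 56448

336 * 56 = 18816
C) 18816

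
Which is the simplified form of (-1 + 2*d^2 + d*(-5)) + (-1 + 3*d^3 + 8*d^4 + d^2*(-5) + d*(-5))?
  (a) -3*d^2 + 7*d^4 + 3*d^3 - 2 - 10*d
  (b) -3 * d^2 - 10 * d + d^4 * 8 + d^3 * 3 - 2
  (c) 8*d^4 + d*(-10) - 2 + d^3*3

Adding the polynomials and combining like terms:
(-1 + 2*d^2 + d*(-5)) + (-1 + 3*d^3 + 8*d^4 + d^2*(-5) + d*(-5))
= -3 * d^2 - 10 * d + d^4 * 8 + d^3 * 3 - 2
b) -3 * d^2 - 10 * d + d^4 * 8 + d^3 * 3 - 2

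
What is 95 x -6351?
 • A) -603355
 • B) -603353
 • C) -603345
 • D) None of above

95 * -6351 = -603345
C) -603345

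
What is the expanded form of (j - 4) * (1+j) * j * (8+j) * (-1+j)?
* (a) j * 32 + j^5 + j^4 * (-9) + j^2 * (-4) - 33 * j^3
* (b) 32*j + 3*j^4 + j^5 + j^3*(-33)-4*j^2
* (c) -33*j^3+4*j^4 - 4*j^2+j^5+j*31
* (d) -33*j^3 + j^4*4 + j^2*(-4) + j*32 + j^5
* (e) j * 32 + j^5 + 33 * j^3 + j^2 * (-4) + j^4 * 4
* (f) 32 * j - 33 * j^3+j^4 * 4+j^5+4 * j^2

Expanding (j - 4) * (1+j) * j * (8+j) * (-1+j):
= -33*j^3 + j^4*4 + j^2*(-4) + j*32 + j^5
d) -33*j^3 + j^4*4 + j^2*(-4) + j*32 + j^5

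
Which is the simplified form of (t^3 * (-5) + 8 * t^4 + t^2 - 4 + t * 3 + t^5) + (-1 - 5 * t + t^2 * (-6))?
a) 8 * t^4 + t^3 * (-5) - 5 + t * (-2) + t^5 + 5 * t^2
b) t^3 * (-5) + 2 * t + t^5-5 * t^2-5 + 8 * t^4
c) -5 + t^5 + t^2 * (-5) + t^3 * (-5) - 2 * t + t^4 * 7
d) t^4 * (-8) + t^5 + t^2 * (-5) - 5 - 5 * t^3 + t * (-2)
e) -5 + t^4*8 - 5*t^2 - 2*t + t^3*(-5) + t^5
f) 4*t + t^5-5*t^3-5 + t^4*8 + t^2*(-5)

Adding the polynomials and combining like terms:
(t^3*(-5) + 8*t^4 + t^2 - 4 + t*3 + t^5) + (-1 - 5*t + t^2*(-6))
= -5 + t^4*8 - 5*t^2 - 2*t + t^3*(-5) + t^5
e) -5 + t^4*8 - 5*t^2 - 2*t + t^3*(-5) + t^5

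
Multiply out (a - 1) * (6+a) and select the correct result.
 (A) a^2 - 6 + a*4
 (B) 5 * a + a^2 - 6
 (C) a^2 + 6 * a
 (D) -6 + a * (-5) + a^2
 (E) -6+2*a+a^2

Expanding (a - 1) * (6+a):
= 5 * a + a^2 - 6
B) 5 * a + a^2 - 6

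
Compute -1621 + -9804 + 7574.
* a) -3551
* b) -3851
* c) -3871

First: -1621 + -9804 = -11425
Then: -11425 + 7574 = -3851
b) -3851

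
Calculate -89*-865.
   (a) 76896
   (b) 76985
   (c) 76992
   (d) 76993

-89 * -865 = 76985
b) 76985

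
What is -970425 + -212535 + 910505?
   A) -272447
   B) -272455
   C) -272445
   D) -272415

First: -970425 + -212535 = -1182960
Then: -1182960 + 910505 = -272455
B) -272455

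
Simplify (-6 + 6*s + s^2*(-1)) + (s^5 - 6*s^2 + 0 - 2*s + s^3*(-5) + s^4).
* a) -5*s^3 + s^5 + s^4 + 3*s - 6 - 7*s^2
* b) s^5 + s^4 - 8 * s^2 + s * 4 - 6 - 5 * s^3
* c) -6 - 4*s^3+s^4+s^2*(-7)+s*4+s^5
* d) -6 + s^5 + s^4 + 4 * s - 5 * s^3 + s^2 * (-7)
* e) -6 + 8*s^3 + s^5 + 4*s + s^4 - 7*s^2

Adding the polynomials and combining like terms:
(-6 + 6*s + s^2*(-1)) + (s^5 - 6*s^2 + 0 - 2*s + s^3*(-5) + s^4)
= -6 + s^5 + s^4 + 4 * s - 5 * s^3 + s^2 * (-7)
d) -6 + s^5 + s^4 + 4 * s - 5 * s^3 + s^2 * (-7)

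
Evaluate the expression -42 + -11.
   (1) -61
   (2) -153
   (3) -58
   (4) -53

-42 + -11 = -53
4) -53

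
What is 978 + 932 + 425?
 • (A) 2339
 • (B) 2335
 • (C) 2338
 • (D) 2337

First: 978 + 932 = 1910
Then: 1910 + 425 = 2335
B) 2335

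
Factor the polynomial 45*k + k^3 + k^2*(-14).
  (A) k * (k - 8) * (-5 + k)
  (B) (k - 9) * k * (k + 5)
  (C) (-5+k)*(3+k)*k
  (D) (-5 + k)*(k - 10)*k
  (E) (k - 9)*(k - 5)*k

We need to factor 45*k + k^3 + k^2*(-14).
The factored form is (k - 9)*(k - 5)*k.
E) (k - 9)*(k - 5)*k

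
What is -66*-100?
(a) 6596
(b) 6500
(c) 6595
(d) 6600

-66 * -100 = 6600
d) 6600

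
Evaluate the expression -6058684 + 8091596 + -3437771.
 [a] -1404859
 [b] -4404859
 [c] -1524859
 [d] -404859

First: -6058684 + 8091596 = 2032912
Then: 2032912 + -3437771 = -1404859
a) -1404859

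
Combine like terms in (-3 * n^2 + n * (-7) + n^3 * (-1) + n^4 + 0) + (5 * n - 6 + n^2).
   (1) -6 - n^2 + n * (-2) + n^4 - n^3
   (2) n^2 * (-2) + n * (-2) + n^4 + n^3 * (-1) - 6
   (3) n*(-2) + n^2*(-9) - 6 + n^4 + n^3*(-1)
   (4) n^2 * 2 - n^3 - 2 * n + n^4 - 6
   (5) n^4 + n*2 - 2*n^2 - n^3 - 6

Adding the polynomials and combining like terms:
(-3*n^2 + n*(-7) + n^3*(-1) + n^4 + 0) + (5*n - 6 + n^2)
= n^2 * (-2) + n * (-2) + n^4 + n^3 * (-1) - 6
2) n^2 * (-2) + n * (-2) + n^4 + n^3 * (-1) - 6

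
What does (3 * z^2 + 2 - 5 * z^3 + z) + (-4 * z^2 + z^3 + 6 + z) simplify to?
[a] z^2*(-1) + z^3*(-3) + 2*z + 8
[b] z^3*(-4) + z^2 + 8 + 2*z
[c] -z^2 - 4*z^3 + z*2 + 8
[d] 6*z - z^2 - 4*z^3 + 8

Adding the polynomials and combining like terms:
(3*z^2 + 2 - 5*z^3 + z) + (-4*z^2 + z^3 + 6 + z)
= -z^2 - 4*z^3 + z*2 + 8
c) -z^2 - 4*z^3 + z*2 + 8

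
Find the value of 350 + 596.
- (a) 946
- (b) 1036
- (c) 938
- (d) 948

350 + 596 = 946
a) 946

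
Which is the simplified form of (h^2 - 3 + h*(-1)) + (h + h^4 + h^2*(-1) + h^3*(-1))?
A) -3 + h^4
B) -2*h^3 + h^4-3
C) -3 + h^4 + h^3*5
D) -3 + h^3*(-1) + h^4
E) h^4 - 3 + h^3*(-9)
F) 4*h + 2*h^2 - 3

Adding the polynomials and combining like terms:
(h^2 - 3 + h*(-1)) + (h + h^4 + h^2*(-1) + h^3*(-1))
= -3 + h^3*(-1) + h^4
D) -3 + h^3*(-1) + h^4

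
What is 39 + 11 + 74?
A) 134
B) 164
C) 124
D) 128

First: 39 + 11 = 50
Then: 50 + 74 = 124
C) 124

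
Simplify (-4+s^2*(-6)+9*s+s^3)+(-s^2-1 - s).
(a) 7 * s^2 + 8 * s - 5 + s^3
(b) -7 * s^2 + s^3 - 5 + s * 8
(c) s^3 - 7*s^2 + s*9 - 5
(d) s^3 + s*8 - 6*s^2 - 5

Adding the polynomials and combining like terms:
(-4 + s^2*(-6) + 9*s + s^3) + (-s^2 - 1 - s)
= -7 * s^2 + s^3 - 5 + s * 8
b) -7 * s^2 + s^3 - 5 + s * 8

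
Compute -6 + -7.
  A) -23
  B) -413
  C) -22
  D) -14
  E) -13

-6 + -7 = -13
E) -13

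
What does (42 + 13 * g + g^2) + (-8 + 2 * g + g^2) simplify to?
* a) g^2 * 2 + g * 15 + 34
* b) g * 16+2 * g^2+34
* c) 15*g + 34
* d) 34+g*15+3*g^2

Adding the polynomials and combining like terms:
(42 + 13*g + g^2) + (-8 + 2*g + g^2)
= g^2 * 2 + g * 15 + 34
a) g^2 * 2 + g * 15 + 34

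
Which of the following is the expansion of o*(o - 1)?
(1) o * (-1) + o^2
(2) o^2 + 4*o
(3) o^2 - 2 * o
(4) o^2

Expanding o*(o - 1):
= o * (-1) + o^2
1) o * (-1) + o^2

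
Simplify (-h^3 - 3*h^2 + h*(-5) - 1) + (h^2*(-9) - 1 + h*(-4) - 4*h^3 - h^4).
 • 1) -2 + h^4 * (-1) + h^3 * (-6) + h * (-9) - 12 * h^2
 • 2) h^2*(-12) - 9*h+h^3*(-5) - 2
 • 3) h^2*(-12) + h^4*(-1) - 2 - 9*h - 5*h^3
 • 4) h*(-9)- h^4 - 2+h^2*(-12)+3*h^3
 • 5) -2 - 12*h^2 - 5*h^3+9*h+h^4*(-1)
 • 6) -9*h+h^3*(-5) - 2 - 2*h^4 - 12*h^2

Adding the polynomials and combining like terms:
(-h^3 - 3*h^2 + h*(-5) - 1) + (h^2*(-9) - 1 + h*(-4) - 4*h^3 - h^4)
= h^2*(-12) + h^4*(-1) - 2 - 9*h - 5*h^3
3) h^2*(-12) + h^4*(-1) - 2 - 9*h - 5*h^3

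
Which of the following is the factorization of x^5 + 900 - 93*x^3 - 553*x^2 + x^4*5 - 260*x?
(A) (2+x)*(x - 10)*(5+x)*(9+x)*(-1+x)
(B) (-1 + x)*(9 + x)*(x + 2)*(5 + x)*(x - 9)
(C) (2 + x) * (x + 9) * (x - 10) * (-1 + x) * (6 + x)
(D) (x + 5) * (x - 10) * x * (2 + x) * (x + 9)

We need to factor x^5 + 900 - 93*x^3 - 553*x^2 + x^4*5 - 260*x.
The factored form is (2+x)*(x - 10)*(5+x)*(9+x)*(-1+x).
A) (2+x)*(x - 10)*(5+x)*(9+x)*(-1+x)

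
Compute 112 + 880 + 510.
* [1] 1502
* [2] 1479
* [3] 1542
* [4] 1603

First: 112 + 880 = 992
Then: 992 + 510 = 1502
1) 1502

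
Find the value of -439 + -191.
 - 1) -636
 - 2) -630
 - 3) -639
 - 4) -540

-439 + -191 = -630
2) -630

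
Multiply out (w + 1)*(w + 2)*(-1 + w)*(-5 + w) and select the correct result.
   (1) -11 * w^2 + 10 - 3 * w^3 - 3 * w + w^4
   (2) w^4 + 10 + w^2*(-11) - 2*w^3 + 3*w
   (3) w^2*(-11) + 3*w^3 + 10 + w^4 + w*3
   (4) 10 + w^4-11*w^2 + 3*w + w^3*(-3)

Expanding (w + 1)*(w + 2)*(-1 + w)*(-5 + w):
= 10 + w^4-11*w^2 + 3*w + w^3*(-3)
4) 10 + w^4-11*w^2 + 3*w + w^3*(-3)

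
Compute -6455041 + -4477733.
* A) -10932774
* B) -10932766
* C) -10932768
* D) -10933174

-6455041 + -4477733 = -10932774
A) -10932774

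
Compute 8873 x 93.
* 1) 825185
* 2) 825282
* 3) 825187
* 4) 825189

8873 * 93 = 825189
4) 825189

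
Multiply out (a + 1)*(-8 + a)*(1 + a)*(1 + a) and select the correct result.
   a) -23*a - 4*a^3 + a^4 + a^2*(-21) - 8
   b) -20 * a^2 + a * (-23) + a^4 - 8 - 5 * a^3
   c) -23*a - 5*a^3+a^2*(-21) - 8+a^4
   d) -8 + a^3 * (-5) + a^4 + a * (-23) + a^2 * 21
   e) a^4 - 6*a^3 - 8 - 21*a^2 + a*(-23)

Expanding (a + 1)*(-8 + a)*(1 + a)*(1 + a):
= -23*a - 5*a^3+a^2*(-21) - 8+a^4
c) -23*a - 5*a^3+a^2*(-21) - 8+a^4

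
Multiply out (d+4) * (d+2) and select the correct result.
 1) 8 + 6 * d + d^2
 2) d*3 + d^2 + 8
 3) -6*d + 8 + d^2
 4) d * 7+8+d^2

Expanding (d+4) * (d+2):
= 8 + 6 * d + d^2
1) 8 + 6 * d + d^2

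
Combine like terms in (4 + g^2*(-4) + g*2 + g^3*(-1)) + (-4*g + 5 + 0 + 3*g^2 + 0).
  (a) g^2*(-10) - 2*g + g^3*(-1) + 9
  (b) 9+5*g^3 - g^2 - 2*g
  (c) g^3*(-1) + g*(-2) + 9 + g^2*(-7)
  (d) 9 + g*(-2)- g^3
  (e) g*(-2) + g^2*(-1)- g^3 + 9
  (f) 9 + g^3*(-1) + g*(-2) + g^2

Adding the polynomials and combining like terms:
(4 + g^2*(-4) + g*2 + g^3*(-1)) + (-4*g + 5 + 0 + 3*g^2 + 0)
= g*(-2) + g^2*(-1)- g^3 + 9
e) g*(-2) + g^2*(-1)- g^3 + 9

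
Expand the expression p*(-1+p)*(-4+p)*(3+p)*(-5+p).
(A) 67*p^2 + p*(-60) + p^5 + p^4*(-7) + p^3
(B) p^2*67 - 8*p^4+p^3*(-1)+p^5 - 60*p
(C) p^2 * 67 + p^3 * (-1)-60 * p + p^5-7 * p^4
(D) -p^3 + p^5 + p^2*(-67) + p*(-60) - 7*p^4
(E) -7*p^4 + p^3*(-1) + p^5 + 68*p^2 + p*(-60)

Expanding p*(-1+p)*(-4+p)*(3+p)*(-5+p):
= p^2 * 67 + p^3 * (-1)-60 * p + p^5-7 * p^4
C) p^2 * 67 + p^3 * (-1)-60 * p + p^5-7 * p^4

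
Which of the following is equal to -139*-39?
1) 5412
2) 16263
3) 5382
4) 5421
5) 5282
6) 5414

-139 * -39 = 5421
4) 5421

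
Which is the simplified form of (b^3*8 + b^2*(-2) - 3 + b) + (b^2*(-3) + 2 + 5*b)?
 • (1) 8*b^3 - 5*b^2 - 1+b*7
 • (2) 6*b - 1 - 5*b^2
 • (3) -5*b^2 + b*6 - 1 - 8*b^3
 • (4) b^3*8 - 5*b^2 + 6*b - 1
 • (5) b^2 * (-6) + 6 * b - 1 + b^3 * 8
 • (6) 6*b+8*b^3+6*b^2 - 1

Adding the polynomials and combining like terms:
(b^3*8 + b^2*(-2) - 3 + b) + (b^2*(-3) + 2 + 5*b)
= b^3*8 - 5*b^2 + 6*b - 1
4) b^3*8 - 5*b^2 + 6*b - 1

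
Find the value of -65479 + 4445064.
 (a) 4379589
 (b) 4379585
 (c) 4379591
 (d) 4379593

-65479 + 4445064 = 4379585
b) 4379585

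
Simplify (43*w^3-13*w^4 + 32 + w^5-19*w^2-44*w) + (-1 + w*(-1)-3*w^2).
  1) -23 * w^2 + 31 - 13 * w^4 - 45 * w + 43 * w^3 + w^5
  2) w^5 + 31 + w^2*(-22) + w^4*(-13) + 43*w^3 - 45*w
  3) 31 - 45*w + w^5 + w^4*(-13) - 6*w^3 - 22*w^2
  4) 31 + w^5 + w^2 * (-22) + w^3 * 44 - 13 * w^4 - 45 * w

Adding the polynomials and combining like terms:
(43*w^3 - 13*w^4 + 32 + w^5 - 19*w^2 - 44*w) + (-1 + w*(-1) - 3*w^2)
= w^5 + 31 + w^2*(-22) + w^4*(-13) + 43*w^3 - 45*w
2) w^5 + 31 + w^2*(-22) + w^4*(-13) + 43*w^3 - 45*w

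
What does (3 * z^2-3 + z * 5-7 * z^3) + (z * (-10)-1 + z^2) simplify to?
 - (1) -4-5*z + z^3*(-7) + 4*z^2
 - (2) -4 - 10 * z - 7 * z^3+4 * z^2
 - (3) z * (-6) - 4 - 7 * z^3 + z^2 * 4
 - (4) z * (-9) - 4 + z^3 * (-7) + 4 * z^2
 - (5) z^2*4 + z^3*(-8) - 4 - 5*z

Adding the polynomials and combining like terms:
(3*z^2 - 3 + z*5 - 7*z^3) + (z*(-10) - 1 + z^2)
= -4-5*z + z^3*(-7) + 4*z^2
1) -4-5*z + z^3*(-7) + 4*z^2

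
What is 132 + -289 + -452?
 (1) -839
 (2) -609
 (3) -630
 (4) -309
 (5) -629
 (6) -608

First: 132 + -289 = -157
Then: -157 + -452 = -609
2) -609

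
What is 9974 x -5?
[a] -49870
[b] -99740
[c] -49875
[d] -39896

9974 * -5 = -49870
a) -49870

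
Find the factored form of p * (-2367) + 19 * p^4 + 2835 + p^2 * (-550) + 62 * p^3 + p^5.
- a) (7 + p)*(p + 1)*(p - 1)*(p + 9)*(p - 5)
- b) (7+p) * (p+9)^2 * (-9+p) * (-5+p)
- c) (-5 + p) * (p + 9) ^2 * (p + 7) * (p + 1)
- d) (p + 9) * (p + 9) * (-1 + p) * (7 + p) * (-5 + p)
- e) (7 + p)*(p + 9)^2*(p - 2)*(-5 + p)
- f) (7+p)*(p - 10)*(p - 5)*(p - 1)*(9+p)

We need to factor p * (-2367) + 19 * p^4 + 2835 + p^2 * (-550) + 62 * p^3 + p^5.
The factored form is (p + 9) * (p + 9) * (-1 + p) * (7 + p) * (-5 + p).
d) (p + 9) * (p + 9) * (-1 + p) * (7 + p) * (-5 + p)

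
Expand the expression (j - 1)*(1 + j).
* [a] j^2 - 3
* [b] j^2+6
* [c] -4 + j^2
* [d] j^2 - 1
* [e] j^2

Expanding (j - 1)*(1 + j):
= j^2 - 1
d) j^2 - 1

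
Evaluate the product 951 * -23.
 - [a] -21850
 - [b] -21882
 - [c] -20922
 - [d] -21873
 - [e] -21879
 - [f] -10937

951 * -23 = -21873
d) -21873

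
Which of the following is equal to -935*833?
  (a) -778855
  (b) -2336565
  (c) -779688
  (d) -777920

-935 * 833 = -778855
a) -778855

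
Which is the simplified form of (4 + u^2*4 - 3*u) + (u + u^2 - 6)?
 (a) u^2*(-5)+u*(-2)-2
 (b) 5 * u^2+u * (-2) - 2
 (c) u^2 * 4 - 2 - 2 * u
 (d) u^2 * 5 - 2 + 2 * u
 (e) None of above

Adding the polynomials and combining like terms:
(4 + u^2*4 - 3*u) + (u + u^2 - 6)
= 5 * u^2+u * (-2) - 2
b) 5 * u^2+u * (-2) - 2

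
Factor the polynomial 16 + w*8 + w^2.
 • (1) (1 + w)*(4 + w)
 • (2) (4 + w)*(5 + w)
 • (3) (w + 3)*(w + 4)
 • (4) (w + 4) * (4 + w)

We need to factor 16 + w*8 + w^2.
The factored form is (w + 4) * (4 + w).
4) (w + 4) * (4 + w)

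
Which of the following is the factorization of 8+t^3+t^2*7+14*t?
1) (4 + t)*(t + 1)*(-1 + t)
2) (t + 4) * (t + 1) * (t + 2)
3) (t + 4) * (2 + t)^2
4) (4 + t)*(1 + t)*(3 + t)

We need to factor 8+t^3+t^2*7+14*t.
The factored form is (t + 4) * (t + 1) * (t + 2).
2) (t + 4) * (t + 1) * (t + 2)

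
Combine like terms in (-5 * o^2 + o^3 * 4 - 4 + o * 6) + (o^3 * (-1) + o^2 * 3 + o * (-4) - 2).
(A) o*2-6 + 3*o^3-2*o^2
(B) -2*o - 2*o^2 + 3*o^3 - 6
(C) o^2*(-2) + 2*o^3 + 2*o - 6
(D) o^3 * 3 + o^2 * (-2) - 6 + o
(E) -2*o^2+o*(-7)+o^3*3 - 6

Adding the polynomials and combining like terms:
(-5*o^2 + o^3*4 - 4 + o*6) + (o^3*(-1) + o^2*3 + o*(-4) - 2)
= o*2-6 + 3*o^3-2*o^2
A) o*2-6 + 3*o^3-2*o^2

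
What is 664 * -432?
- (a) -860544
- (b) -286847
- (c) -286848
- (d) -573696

664 * -432 = -286848
c) -286848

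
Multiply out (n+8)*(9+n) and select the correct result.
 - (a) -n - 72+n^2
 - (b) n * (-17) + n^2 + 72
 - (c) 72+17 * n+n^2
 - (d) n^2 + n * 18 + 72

Expanding (n+8)*(9+n):
= 72+17 * n+n^2
c) 72+17 * n+n^2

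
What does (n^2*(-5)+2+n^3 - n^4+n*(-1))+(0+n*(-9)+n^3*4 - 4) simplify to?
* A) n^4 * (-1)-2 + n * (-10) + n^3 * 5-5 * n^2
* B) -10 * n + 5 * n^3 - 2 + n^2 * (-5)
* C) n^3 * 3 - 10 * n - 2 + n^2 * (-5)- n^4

Adding the polynomials and combining like terms:
(n^2*(-5) + 2 + n^3 - n^4 + n*(-1)) + (0 + n*(-9) + n^3*4 - 4)
= n^4 * (-1)-2 + n * (-10) + n^3 * 5-5 * n^2
A) n^4 * (-1)-2 + n * (-10) + n^3 * 5-5 * n^2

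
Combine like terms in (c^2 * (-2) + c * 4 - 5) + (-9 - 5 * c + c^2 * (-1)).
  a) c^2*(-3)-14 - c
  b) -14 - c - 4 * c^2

Adding the polynomials and combining like terms:
(c^2*(-2) + c*4 - 5) + (-9 - 5*c + c^2*(-1))
= c^2*(-3)-14 - c
a) c^2*(-3)-14 - c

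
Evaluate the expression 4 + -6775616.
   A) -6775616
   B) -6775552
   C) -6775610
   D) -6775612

4 + -6775616 = -6775612
D) -6775612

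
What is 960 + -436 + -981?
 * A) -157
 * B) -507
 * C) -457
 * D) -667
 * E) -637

First: 960 + -436 = 524
Then: 524 + -981 = -457
C) -457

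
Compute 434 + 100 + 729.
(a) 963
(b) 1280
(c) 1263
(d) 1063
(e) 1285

First: 434 + 100 = 534
Then: 534 + 729 = 1263
c) 1263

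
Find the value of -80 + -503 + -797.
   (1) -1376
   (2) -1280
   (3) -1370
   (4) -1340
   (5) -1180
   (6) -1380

First: -80 + -503 = -583
Then: -583 + -797 = -1380
6) -1380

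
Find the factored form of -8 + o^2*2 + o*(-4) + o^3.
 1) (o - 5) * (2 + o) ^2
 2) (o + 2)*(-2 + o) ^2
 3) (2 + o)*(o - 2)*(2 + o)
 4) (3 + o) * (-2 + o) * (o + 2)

We need to factor -8 + o^2*2 + o*(-4) + o^3.
The factored form is (2 + o)*(o - 2)*(2 + o).
3) (2 + o)*(o - 2)*(2 + o)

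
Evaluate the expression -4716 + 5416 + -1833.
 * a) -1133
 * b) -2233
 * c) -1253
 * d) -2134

First: -4716 + 5416 = 700
Then: 700 + -1833 = -1133
a) -1133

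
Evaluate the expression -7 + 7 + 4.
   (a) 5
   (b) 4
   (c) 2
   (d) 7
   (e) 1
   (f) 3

First: -7 + 7 = 0
Then: 0 + 4 = 4
b) 4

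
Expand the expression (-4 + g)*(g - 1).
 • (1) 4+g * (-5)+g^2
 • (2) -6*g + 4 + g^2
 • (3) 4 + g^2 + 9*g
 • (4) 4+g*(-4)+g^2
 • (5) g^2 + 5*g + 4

Expanding (-4 + g)*(g - 1):
= 4+g * (-5)+g^2
1) 4+g * (-5)+g^2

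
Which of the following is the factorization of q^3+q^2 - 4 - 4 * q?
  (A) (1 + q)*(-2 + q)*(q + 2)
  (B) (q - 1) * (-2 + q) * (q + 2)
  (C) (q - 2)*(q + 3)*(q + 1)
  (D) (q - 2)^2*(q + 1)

We need to factor q^3+q^2 - 4 - 4 * q.
The factored form is (1 + q)*(-2 + q)*(q + 2).
A) (1 + q)*(-2 + q)*(q + 2)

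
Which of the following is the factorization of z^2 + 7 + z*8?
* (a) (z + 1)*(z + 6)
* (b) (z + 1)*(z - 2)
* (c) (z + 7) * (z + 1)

We need to factor z^2 + 7 + z*8.
The factored form is (z + 7) * (z + 1).
c) (z + 7) * (z + 1)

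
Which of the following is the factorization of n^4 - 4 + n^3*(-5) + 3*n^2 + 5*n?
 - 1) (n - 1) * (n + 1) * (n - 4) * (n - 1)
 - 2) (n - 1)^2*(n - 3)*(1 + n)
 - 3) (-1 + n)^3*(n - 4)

We need to factor n^4 - 4 + n^3*(-5) + 3*n^2 + 5*n.
The factored form is (n - 1) * (n + 1) * (n - 4) * (n - 1).
1) (n - 1) * (n + 1) * (n - 4) * (n - 1)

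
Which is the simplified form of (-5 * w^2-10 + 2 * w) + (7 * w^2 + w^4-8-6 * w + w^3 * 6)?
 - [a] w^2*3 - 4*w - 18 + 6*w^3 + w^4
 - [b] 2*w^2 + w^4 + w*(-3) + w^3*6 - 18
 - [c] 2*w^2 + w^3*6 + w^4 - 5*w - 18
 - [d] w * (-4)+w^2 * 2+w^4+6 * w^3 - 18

Adding the polynomials and combining like terms:
(-5*w^2 - 10 + 2*w) + (7*w^2 + w^4 - 8 - 6*w + w^3*6)
= w * (-4)+w^2 * 2+w^4+6 * w^3 - 18
d) w * (-4)+w^2 * 2+w^4+6 * w^3 - 18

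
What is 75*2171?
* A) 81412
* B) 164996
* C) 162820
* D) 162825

75 * 2171 = 162825
D) 162825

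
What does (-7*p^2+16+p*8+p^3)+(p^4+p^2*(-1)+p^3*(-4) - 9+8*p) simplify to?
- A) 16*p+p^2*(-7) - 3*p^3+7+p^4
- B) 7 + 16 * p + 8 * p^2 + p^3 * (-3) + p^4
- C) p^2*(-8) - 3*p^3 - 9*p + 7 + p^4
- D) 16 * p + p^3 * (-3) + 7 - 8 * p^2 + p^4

Adding the polynomials and combining like terms:
(-7*p^2 + 16 + p*8 + p^3) + (p^4 + p^2*(-1) + p^3*(-4) - 9 + 8*p)
= 16 * p + p^3 * (-3) + 7 - 8 * p^2 + p^4
D) 16 * p + p^3 * (-3) + 7 - 8 * p^2 + p^4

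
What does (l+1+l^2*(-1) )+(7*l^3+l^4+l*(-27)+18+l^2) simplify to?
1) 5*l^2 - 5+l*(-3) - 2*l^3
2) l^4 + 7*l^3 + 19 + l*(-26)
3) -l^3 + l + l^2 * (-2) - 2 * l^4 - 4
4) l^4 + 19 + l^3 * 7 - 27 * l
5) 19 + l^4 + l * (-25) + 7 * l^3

Adding the polynomials and combining like terms:
(l + 1 + l^2*(-1)) + (7*l^3 + l^4 + l*(-27) + 18 + l^2)
= l^4 + 7*l^3 + 19 + l*(-26)
2) l^4 + 7*l^3 + 19 + l*(-26)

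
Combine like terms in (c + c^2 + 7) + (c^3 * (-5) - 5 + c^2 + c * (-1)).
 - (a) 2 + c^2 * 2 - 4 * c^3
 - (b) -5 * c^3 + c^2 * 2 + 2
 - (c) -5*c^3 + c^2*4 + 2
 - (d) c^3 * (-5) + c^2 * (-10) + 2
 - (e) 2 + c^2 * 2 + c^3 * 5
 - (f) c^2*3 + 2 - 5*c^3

Adding the polynomials and combining like terms:
(c + c^2 + 7) + (c^3*(-5) - 5 + c^2 + c*(-1))
= -5 * c^3 + c^2 * 2 + 2
b) -5 * c^3 + c^2 * 2 + 2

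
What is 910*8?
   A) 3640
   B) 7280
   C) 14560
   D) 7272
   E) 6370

910 * 8 = 7280
B) 7280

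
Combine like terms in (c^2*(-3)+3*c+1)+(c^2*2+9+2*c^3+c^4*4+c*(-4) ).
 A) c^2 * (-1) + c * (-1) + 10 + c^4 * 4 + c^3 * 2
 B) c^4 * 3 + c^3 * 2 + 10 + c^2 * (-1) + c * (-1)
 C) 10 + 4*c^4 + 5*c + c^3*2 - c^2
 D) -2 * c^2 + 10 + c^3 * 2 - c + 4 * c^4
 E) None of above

Adding the polynomials and combining like terms:
(c^2*(-3) + 3*c + 1) + (c^2*2 + 9 + 2*c^3 + c^4*4 + c*(-4))
= c^2 * (-1) + c * (-1) + 10 + c^4 * 4 + c^3 * 2
A) c^2 * (-1) + c * (-1) + 10 + c^4 * 4 + c^3 * 2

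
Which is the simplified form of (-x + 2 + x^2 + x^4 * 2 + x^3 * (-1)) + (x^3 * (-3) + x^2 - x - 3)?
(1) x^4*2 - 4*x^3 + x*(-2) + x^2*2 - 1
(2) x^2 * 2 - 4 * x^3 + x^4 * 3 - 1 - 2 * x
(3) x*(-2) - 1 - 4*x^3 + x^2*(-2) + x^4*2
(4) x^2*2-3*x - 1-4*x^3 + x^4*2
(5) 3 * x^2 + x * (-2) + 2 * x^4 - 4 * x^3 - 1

Adding the polynomials and combining like terms:
(-x + 2 + x^2 + x^4*2 + x^3*(-1)) + (x^3*(-3) + x^2 - x - 3)
= x^4*2 - 4*x^3 + x*(-2) + x^2*2 - 1
1) x^4*2 - 4*x^3 + x*(-2) + x^2*2 - 1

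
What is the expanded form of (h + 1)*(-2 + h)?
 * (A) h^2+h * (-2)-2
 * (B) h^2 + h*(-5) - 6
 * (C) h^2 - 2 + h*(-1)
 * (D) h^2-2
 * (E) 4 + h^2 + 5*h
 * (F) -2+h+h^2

Expanding (h + 1)*(-2 + h):
= h^2 - 2 + h*(-1)
C) h^2 - 2 + h*(-1)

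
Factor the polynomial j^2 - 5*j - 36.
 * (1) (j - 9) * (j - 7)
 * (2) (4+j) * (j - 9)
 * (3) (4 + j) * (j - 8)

We need to factor j^2 - 5*j - 36.
The factored form is (4+j) * (j - 9).
2) (4+j) * (j - 9)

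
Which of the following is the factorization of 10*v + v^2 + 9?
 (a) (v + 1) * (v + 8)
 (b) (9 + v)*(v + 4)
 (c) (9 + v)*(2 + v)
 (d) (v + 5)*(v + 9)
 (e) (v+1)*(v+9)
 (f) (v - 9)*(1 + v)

We need to factor 10*v + v^2 + 9.
The factored form is (v+1)*(v+9).
e) (v+1)*(v+9)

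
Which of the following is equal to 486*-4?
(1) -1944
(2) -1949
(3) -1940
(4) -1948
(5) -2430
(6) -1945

486 * -4 = -1944
1) -1944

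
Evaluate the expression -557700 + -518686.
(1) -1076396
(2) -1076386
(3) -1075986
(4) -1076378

-557700 + -518686 = -1076386
2) -1076386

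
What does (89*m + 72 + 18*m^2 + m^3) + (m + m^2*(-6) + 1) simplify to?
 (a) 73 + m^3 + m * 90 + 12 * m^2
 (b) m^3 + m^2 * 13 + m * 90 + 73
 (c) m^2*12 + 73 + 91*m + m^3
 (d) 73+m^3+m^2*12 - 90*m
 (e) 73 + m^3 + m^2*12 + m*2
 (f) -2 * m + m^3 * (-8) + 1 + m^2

Adding the polynomials and combining like terms:
(89*m + 72 + 18*m^2 + m^3) + (m + m^2*(-6) + 1)
= 73 + m^3 + m * 90 + 12 * m^2
a) 73 + m^3 + m * 90 + 12 * m^2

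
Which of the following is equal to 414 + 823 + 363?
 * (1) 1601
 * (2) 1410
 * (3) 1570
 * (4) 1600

First: 414 + 823 = 1237
Then: 1237 + 363 = 1600
4) 1600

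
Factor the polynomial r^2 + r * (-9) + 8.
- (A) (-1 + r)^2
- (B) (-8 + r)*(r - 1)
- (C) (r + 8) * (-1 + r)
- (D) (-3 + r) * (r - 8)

We need to factor r^2 + r * (-9) + 8.
The factored form is (-8 + r)*(r - 1).
B) (-8 + r)*(r - 1)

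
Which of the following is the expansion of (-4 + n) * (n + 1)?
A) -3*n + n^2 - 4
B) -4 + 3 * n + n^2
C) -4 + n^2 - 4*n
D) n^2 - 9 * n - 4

Expanding (-4 + n) * (n + 1):
= -3*n + n^2 - 4
A) -3*n + n^2 - 4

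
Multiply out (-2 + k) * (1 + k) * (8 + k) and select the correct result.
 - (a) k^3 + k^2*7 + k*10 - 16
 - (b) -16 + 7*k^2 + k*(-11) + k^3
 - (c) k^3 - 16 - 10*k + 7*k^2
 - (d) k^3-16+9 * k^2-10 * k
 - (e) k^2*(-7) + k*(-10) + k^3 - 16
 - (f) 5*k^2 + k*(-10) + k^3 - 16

Expanding (-2 + k) * (1 + k) * (8 + k):
= k^3 - 16 - 10*k + 7*k^2
c) k^3 - 16 - 10*k + 7*k^2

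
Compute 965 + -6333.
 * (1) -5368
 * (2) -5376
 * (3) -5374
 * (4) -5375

965 + -6333 = -5368
1) -5368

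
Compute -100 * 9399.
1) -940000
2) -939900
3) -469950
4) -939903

-100 * 9399 = -939900
2) -939900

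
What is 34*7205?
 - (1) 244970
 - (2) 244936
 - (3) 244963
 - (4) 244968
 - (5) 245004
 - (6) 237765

34 * 7205 = 244970
1) 244970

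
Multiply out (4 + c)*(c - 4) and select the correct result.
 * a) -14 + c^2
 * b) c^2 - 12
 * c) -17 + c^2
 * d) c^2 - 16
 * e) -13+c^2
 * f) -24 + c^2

Expanding (4 + c)*(c - 4):
= c^2 - 16
d) c^2 - 16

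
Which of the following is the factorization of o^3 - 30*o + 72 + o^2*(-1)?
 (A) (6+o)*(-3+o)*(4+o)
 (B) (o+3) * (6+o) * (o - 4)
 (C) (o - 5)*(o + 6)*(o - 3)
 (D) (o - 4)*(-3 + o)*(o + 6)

We need to factor o^3 - 30*o + 72 + o^2*(-1).
The factored form is (o - 4)*(-3 + o)*(o + 6).
D) (o - 4)*(-3 + o)*(o + 6)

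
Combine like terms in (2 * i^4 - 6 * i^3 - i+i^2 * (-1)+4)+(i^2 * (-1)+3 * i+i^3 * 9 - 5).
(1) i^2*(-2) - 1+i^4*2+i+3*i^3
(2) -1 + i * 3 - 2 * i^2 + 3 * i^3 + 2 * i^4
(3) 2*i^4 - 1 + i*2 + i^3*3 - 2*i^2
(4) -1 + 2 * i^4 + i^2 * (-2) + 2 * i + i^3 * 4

Adding the polynomials and combining like terms:
(2*i^4 - 6*i^3 - i + i^2*(-1) + 4) + (i^2*(-1) + 3*i + i^3*9 - 5)
= 2*i^4 - 1 + i*2 + i^3*3 - 2*i^2
3) 2*i^4 - 1 + i*2 + i^3*3 - 2*i^2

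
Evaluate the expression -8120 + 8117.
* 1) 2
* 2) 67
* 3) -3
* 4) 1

-8120 + 8117 = -3
3) -3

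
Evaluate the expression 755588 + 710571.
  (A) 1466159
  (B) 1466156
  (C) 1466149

755588 + 710571 = 1466159
A) 1466159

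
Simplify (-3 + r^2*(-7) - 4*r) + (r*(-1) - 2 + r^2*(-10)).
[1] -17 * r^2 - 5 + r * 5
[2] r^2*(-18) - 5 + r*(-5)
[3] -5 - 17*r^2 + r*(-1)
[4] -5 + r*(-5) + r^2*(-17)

Adding the polynomials and combining like terms:
(-3 + r^2*(-7) - 4*r) + (r*(-1) - 2 + r^2*(-10))
= -5 + r*(-5) + r^2*(-17)
4) -5 + r*(-5) + r^2*(-17)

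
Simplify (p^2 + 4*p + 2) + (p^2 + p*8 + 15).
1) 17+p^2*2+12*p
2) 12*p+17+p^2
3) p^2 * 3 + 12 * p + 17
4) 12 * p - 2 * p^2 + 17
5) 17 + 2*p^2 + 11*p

Adding the polynomials and combining like terms:
(p^2 + 4*p + 2) + (p^2 + p*8 + 15)
= 17+p^2*2+12*p
1) 17+p^2*2+12*p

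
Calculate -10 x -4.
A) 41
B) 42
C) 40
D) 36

-10 * -4 = 40
C) 40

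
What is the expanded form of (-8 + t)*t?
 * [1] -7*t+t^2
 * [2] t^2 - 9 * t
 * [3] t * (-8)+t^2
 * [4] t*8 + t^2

Expanding (-8 + t)*t:
= t * (-8)+t^2
3) t * (-8)+t^2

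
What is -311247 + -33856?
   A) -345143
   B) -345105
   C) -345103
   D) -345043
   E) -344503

-311247 + -33856 = -345103
C) -345103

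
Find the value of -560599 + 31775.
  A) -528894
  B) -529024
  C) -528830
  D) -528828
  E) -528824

-560599 + 31775 = -528824
E) -528824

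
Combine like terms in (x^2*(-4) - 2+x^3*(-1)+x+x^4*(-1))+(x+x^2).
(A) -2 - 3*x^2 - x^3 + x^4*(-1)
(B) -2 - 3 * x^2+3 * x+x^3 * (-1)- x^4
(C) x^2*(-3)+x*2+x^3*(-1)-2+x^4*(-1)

Adding the polynomials and combining like terms:
(x^2*(-4) - 2 + x^3*(-1) + x + x^4*(-1)) + (x + x^2)
= x^2*(-3)+x*2+x^3*(-1)-2+x^4*(-1)
C) x^2*(-3)+x*2+x^3*(-1)-2+x^4*(-1)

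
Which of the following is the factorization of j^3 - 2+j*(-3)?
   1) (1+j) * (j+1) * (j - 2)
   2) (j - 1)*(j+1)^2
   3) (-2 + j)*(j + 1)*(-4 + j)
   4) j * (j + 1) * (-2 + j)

We need to factor j^3 - 2+j*(-3).
The factored form is (1+j) * (j+1) * (j - 2).
1) (1+j) * (j+1) * (j - 2)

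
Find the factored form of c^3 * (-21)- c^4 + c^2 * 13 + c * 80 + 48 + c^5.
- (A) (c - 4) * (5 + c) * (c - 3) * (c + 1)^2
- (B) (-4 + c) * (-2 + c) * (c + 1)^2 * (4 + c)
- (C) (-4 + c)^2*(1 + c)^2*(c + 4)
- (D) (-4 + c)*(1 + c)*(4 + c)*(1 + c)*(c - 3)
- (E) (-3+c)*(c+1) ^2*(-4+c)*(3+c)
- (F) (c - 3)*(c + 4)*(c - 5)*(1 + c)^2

We need to factor c^3 * (-21)- c^4 + c^2 * 13 + c * 80 + 48 + c^5.
The factored form is (-4 + c)*(1 + c)*(4 + c)*(1 + c)*(c - 3).
D) (-4 + c)*(1 + c)*(4 + c)*(1 + c)*(c - 3)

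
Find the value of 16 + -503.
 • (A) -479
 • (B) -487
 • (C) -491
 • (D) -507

16 + -503 = -487
B) -487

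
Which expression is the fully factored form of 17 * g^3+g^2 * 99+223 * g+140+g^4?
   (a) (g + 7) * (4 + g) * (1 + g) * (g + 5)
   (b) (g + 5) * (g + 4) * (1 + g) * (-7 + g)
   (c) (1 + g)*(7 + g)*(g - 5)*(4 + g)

We need to factor 17 * g^3+g^2 * 99+223 * g+140+g^4.
The factored form is (g + 7) * (4 + g) * (1 + g) * (g + 5).
a) (g + 7) * (4 + g) * (1 + g) * (g + 5)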